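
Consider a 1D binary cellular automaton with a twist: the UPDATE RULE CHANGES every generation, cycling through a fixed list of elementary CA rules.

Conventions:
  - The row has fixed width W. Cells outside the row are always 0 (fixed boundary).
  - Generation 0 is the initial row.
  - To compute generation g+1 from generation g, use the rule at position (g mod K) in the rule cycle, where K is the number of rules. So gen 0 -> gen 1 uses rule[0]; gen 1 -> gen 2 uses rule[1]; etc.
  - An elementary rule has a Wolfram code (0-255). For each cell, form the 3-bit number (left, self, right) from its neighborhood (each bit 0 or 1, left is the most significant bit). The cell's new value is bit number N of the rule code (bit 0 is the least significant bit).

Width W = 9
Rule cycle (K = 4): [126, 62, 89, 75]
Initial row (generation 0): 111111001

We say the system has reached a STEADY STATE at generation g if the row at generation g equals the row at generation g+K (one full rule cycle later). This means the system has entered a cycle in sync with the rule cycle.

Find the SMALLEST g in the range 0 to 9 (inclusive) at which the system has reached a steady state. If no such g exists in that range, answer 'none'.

Gen 0: 111111001
Gen 1 (rule 126): 100001111
Gen 2 (rule 62): 110011000
Gen 3 (rule 89): 111011111
Gen 4 (rule 75): 101010001
Gen 5 (rule 126): 111111011
Gen 6 (rule 62): 100000110
Gen 7 (rule 89): 011110111
Gen 8 (rule 75): 110010101
Gen 9 (rule 126): 111111111
Gen 10 (rule 62): 100000000
Gen 11 (rule 89): 011111111
Gen 12 (rule 75): 110000001
Gen 13 (rule 126): 111000011

Answer: none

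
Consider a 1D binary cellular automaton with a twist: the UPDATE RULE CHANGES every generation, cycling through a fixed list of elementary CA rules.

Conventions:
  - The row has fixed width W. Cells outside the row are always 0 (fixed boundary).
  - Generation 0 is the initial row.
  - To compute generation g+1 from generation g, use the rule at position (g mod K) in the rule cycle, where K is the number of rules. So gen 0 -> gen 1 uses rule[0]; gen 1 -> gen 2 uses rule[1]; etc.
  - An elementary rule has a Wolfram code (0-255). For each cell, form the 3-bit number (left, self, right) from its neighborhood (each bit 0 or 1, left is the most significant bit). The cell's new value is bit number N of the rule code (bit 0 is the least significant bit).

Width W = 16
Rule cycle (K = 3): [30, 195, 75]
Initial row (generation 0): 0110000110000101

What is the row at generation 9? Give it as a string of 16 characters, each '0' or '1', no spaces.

Answer: 1100111110000110

Derivation:
Gen 0: 0110000110000101
Gen 1 (rule 30): 1101001101001101
Gen 2 (rule 195): 0100010100010100
Gen 3 (rule 75): 1001100001100001
Gen 4 (rule 30): 1111010011010011
Gen 5 (rule 195): 0111000101000101
Gen 6 (rule 75): 1101011000011000
Gen 7 (rule 30): 1001010100110100
Gen 8 (rule 195): 0010000001010001
Gen 9 (rule 75): 1100111110000110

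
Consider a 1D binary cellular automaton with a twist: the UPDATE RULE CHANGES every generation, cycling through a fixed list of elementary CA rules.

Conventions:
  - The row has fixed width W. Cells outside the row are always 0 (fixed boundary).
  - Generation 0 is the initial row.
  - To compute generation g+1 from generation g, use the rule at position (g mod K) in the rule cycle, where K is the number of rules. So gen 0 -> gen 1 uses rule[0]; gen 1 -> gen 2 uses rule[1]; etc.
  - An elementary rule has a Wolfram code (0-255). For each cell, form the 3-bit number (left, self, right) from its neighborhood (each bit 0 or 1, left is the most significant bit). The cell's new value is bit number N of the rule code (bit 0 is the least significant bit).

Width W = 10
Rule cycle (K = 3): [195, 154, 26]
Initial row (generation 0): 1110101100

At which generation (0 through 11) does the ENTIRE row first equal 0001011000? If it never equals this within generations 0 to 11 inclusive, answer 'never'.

Answer: 9

Derivation:
Gen 0: 1110101100
Gen 1 (rule 195): 0110000101
Gen 2 (rule 154): 1101001000
Gen 3 (rule 26): 1000110100
Gen 4 (rule 195): 0011010001
Gen 5 (rule 154): 0110001010
Gen 6 (rule 26): 1101010001
Gen 7 (rule 195): 0100000110
Gen 8 (rule 154): 1010001101
Gen 9 (rule 26): 0001011000
Gen 10 (rule 195): 1110001011
Gen 11 (rule 154): 1101010010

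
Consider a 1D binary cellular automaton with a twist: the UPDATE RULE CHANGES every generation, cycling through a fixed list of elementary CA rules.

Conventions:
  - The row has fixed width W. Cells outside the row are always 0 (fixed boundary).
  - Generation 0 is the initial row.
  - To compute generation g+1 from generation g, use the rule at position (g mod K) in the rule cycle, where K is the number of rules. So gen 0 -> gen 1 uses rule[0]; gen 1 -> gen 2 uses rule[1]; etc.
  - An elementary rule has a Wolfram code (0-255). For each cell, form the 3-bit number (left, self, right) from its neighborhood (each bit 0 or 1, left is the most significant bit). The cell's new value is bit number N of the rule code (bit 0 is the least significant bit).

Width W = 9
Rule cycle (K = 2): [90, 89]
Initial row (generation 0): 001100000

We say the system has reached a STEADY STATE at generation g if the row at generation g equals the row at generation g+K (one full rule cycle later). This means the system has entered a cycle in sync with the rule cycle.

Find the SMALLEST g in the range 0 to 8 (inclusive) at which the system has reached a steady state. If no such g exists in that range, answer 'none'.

Answer: none

Derivation:
Gen 0: 001100000
Gen 1 (rule 90): 011110000
Gen 2 (rule 89): 010011111
Gen 3 (rule 90): 101110001
Gen 4 (rule 89): 001011100
Gen 5 (rule 90): 010010110
Gen 6 (rule 89): 001000111
Gen 7 (rule 90): 010101101
Gen 8 (rule 89): 000001100
Gen 9 (rule 90): 000011110
Gen 10 (rule 89): 111010011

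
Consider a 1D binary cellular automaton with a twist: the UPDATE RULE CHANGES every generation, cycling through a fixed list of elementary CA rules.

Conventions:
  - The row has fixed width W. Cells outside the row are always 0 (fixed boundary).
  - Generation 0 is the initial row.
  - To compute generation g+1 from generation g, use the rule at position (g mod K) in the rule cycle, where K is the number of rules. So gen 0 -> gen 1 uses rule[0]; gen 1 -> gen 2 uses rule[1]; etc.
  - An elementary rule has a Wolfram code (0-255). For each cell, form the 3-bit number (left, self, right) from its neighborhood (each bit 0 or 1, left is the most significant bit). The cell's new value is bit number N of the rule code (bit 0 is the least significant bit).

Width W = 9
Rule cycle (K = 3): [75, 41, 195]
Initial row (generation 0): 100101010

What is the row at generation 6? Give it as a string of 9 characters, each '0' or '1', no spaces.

Answer: 001100111

Derivation:
Gen 0: 100101010
Gen 1 (rule 75): 001000000
Gen 2 (rule 41): 100011111
Gen 3 (rule 195): 001101111
Gen 4 (rule 75): 111101001
Gen 5 (rule 41): 100010000
Gen 6 (rule 195): 001100111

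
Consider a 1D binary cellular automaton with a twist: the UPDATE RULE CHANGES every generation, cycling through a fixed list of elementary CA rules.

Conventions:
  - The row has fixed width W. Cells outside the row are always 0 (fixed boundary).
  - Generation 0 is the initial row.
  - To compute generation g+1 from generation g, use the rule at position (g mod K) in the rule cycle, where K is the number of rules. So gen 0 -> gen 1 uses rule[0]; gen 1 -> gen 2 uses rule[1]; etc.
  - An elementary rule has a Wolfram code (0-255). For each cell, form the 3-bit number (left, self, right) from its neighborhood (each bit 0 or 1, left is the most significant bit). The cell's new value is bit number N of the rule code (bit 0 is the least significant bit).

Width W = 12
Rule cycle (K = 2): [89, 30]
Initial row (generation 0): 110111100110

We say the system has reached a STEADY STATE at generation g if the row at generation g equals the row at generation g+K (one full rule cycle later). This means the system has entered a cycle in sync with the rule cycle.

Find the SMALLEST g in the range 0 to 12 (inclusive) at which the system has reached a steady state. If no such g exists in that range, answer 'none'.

Gen 0: 110111100110
Gen 1 (rule 89): 110100110111
Gen 2 (rule 30): 100111100100
Gen 3 (rule 89): 010100110011
Gen 4 (rule 30): 110111101110
Gen 5 (rule 89): 110100101011
Gen 6 (rule 30): 100111101010
Gen 7 (rule 89): 010100100001
Gen 8 (rule 30): 110111110011
Gen 9 (rule 89): 110100011011
Gen 10 (rule 30): 100110110010
Gen 11 (rule 89): 010110111001
Gen 12 (rule 30): 110100100111
Gen 13 (rule 89): 110010010101
Gen 14 (rule 30): 101111110101

Answer: none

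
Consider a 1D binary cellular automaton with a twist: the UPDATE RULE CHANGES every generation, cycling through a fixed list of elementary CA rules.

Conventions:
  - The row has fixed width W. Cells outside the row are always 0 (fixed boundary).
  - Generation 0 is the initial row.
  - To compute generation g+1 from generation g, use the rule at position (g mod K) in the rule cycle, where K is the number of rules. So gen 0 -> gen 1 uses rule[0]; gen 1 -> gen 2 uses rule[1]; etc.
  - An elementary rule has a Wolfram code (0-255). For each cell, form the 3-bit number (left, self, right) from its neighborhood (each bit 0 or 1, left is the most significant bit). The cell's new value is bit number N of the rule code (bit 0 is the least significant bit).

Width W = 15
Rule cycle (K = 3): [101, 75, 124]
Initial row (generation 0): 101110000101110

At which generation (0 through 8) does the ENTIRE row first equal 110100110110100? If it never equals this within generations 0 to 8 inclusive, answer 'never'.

Answer: 2

Derivation:
Gen 0: 101110000101110
Gen 1 (rule 101): 110010110110010
Gen 2 (rule 75): 110100110110100
Gen 3 (rule 124): 111110111111110
Gen 4 (rule 101): 000011000000010
Gen 5 (rule 75): 111111011111100
Gen 6 (rule 124): 100001110000110
Gen 7 (rule 101): 101100010110010
Gen 8 (rule 75): 001101100110100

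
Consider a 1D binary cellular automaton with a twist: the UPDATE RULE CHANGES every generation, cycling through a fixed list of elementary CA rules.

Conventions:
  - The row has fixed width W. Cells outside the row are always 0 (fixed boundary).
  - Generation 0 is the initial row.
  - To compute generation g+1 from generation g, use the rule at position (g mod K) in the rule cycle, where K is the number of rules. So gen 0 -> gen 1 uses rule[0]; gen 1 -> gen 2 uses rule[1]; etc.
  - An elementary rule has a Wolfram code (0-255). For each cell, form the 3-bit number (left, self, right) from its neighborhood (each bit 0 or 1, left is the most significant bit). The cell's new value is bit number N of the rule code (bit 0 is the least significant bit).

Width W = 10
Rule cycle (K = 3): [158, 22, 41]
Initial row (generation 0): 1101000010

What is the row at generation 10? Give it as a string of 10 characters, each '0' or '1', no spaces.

Gen 0: 1101000010
Gen 1 (rule 158): 1001100111
Gen 2 (rule 22): 1110011000
Gen 3 (rule 41): 1000010011
Gen 4 (rule 158): 1100111110
Gen 5 (rule 22): 0011000001
Gen 6 (rule 41): 1010011100
Gen 7 (rule 158): 1011111010
Gen 8 (rule 22): 1000000011
Gen 9 (rule 41): 0011111010
Gen 10 (rule 158): 0111110011

Answer: 0111110011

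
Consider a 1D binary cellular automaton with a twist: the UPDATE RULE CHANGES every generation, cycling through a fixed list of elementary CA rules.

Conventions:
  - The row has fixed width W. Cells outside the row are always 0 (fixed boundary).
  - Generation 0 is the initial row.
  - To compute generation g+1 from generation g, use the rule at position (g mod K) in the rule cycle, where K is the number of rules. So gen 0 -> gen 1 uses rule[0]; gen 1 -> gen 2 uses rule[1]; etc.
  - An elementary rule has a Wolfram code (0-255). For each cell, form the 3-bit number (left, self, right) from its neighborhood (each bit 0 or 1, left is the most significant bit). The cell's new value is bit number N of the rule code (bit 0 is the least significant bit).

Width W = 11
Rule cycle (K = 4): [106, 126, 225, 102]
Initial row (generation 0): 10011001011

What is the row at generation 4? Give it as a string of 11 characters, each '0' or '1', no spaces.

Answer: 01011000010

Derivation:
Gen 0: 10011001011
Gen 1 (rule 106): 00111010111
Gen 2 (rule 126): 01101111101
Gen 3 (rule 225): 00110111110
Gen 4 (rule 102): 01011000010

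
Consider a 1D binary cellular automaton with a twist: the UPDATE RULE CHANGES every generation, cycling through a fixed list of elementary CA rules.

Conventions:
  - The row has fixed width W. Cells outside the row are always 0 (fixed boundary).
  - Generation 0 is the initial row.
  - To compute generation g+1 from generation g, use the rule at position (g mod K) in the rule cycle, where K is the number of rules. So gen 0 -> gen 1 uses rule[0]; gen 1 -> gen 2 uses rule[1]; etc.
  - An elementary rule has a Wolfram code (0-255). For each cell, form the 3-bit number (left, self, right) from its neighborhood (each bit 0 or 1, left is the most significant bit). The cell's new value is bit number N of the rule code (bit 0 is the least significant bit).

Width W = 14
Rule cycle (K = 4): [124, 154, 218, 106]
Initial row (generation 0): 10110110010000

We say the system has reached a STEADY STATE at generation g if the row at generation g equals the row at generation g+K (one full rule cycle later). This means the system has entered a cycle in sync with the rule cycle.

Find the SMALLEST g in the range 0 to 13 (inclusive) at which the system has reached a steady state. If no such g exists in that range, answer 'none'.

Answer: none

Derivation:
Gen 0: 10110110010000
Gen 1 (rule 124): 11111111011000
Gen 2 (rule 154): 11111110010100
Gen 3 (rule 218): 11111111100010
Gen 4 (rule 106): 10000000100100
Gen 5 (rule 124): 11000000110110
Gen 6 (rule 154): 10100001100101
Gen 7 (rule 218): 00010011111000
Gen 8 (rule 106): 00100110001000
Gen 9 (rule 124): 00110111001100
Gen 10 (rule 154): 01100110111010
Gen 11 (rule 218): 11111110111001
Gen 12 (rule 106): 10000011101010
Gen 13 (rule 124): 11000010111111
Gen 14 (rule 154): 10100100111110
Gen 15 (rule 218): 00011011111111
Gen 16 (rule 106): 00111110000001
Gen 17 (rule 124): 00100011000001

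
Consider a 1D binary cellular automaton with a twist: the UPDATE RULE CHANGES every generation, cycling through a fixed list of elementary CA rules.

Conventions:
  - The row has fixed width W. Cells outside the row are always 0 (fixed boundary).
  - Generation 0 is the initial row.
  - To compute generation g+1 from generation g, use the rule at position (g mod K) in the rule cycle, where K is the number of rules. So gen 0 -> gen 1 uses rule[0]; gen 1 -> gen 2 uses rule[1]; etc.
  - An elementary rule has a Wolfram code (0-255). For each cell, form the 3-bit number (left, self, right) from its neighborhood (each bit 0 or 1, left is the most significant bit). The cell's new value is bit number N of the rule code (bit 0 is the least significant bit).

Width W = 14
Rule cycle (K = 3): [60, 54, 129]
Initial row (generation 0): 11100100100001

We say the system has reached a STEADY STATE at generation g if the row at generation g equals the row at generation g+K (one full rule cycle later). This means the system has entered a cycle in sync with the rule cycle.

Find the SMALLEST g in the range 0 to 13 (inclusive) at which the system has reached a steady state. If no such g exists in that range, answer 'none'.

Answer: none

Derivation:
Gen 0: 11100100100001
Gen 1 (rule 60): 10010110110001
Gen 2 (rule 54): 11111001001011
Gen 3 (rule 129): 01110000000000
Gen 4 (rule 60): 01001000000000
Gen 5 (rule 54): 11111100000000
Gen 6 (rule 129): 01111001111111
Gen 7 (rule 60): 01000101000000
Gen 8 (rule 54): 11101111100000
Gen 9 (rule 129): 01000111001111
Gen 10 (rule 60): 01100100101000
Gen 11 (rule 54): 10011111111100
Gen 12 (rule 129): 00001111111001
Gen 13 (rule 60): 00001000000101
Gen 14 (rule 54): 00011100001111
Gen 15 (rule 129): 11001001100110
Gen 16 (rule 60): 10101101010101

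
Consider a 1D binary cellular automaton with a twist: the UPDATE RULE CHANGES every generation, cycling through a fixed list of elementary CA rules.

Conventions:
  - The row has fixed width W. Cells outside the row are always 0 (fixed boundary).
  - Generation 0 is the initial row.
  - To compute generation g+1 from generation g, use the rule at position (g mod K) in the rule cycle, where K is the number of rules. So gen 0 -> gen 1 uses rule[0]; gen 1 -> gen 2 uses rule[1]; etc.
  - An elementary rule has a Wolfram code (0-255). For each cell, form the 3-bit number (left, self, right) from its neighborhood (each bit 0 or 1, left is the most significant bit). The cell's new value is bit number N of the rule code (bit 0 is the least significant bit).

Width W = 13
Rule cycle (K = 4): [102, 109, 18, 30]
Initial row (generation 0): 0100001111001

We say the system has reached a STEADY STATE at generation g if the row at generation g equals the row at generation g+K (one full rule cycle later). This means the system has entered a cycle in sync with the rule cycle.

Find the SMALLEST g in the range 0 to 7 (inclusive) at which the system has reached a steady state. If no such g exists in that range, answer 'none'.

Gen 0: 0100001111001
Gen 1 (rule 102): 1100010001011
Gen 2 (rule 109): 1101010101111
Gen 3 (rule 18): 0000000000000
Gen 4 (rule 30): 0000000000000
Gen 5 (rule 102): 0000000000000
Gen 6 (rule 109): 1111111111111
Gen 7 (rule 18): 0000000000000
Gen 8 (rule 30): 0000000000000
Gen 9 (rule 102): 0000000000000
Gen 10 (rule 109): 1111111111111
Gen 11 (rule 18): 0000000000000

Answer: 3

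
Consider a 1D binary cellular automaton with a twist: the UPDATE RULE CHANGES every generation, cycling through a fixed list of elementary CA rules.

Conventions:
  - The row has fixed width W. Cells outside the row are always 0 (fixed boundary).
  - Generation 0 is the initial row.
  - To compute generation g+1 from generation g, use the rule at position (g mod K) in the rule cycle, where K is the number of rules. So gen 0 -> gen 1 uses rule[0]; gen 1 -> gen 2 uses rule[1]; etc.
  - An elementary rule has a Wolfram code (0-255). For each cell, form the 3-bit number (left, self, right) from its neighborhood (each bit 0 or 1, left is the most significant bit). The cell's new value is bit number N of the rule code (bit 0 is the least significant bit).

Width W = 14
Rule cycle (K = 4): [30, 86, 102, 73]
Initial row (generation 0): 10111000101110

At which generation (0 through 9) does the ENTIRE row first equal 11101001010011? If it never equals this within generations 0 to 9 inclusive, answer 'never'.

Gen 0: 10111000101110
Gen 1 (rule 30): 10100101101001
Gen 2 (rule 86): 10111100101111
Gen 3 (rule 102): 11000101110001
Gen 4 (rule 73): 11010001010100
Gen 5 (rule 30): 10011011010110
Gen 6 (rule 86): 11101001010011
Gen 7 (rule 102): 00111011110101
Gen 8 (rule 73): 10101010010000
Gen 9 (rule 30): 10101011111000

Answer: 6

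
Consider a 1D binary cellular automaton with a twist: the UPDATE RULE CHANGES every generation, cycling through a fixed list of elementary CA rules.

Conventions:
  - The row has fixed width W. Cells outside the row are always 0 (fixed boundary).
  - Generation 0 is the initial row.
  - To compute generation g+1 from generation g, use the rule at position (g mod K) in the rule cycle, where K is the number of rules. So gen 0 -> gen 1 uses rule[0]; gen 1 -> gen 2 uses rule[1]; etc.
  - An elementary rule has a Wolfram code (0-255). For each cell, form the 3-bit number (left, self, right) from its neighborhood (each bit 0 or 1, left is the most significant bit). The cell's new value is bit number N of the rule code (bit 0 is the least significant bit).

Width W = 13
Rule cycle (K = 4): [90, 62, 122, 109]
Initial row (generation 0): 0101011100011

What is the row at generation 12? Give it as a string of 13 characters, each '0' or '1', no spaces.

Answer: 1001111100111

Derivation:
Gen 0: 0101011100011
Gen 1 (rule 90): 1000010110111
Gen 2 (rule 62): 1100111101100
Gen 3 (rule 122): 1111100111110
Gen 4 (rule 109): 1000100100010
Gen 5 (rule 90): 0101011010101
Gen 6 (rule 62): 1111110111111
Gen 7 (rule 122): 1000011100001
Gen 8 (rule 109): 1011010101101
Gen 9 (rule 90): 0011000001100
Gen 10 (rule 62): 0110100011010
Gen 11 (rule 122): 1111010111101
Gen 12 (rule 109): 1001111100111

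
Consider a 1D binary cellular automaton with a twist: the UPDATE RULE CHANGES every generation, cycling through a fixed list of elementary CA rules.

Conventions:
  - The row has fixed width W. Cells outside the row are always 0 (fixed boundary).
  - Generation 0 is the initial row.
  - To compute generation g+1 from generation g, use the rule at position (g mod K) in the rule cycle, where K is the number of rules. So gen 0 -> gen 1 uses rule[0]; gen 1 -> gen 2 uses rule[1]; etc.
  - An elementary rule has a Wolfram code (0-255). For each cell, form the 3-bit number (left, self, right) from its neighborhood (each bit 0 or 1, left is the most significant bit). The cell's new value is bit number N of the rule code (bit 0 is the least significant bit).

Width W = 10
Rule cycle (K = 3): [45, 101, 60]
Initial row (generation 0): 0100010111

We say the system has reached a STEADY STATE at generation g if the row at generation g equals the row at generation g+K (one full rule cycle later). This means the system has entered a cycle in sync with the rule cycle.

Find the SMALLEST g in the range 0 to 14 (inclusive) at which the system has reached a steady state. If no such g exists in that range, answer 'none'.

Answer: 0

Derivation:
Gen 0: 0100010111
Gen 1 (rule 45): 0101011100
Gen 2 (rule 101): 0111100101
Gen 3 (rule 60): 0100010111
Gen 4 (rule 45): 0101011100
Gen 5 (rule 101): 0111100101
Gen 6 (rule 60): 0100010111
Gen 7 (rule 45): 0101011100
Gen 8 (rule 101): 0111100101
Gen 9 (rule 60): 0100010111
Gen 10 (rule 45): 0101011100
Gen 11 (rule 101): 0111100101
Gen 12 (rule 60): 0100010111
Gen 13 (rule 45): 0101011100
Gen 14 (rule 101): 0111100101
Gen 15 (rule 60): 0100010111
Gen 16 (rule 45): 0101011100
Gen 17 (rule 101): 0111100101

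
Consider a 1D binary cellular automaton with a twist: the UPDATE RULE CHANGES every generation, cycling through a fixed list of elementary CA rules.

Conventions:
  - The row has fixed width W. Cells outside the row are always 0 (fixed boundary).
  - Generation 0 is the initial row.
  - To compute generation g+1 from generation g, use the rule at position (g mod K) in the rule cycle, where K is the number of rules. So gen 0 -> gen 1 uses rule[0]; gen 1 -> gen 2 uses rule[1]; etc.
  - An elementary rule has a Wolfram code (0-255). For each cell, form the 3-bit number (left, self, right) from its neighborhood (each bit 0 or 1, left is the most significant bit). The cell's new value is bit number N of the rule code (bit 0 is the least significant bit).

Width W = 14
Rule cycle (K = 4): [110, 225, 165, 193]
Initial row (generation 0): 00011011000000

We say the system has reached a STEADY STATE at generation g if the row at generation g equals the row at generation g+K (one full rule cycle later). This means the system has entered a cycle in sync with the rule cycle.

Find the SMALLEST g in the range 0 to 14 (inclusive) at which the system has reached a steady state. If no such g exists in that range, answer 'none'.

Answer: none

Derivation:
Gen 0: 00011011000000
Gen 1 (rule 110): 00111111000000
Gen 2 (rule 225): 10011111011111
Gen 3 (rule 165): 10001110101110
Gen 4 (rule 193): 00100110000110
Gen 5 (rule 110): 01101110001110
Gen 6 (rule 225): 00110110100110
Gen 7 (rule 165): 10001001100000
Gen 8 (rule 193): 00100000101111
Gen 9 (rule 110): 01100001111001
Gen 10 (rule 225): 00101100111000
Gen 11 (rule 165): 10110000010011
Gen 12 (rule 193): 00010111000001
Gen 13 (rule 110): 00111101000011
Gen 14 (rule 225): 10011110011001
Gen 15 (rule 165): 10001100000001
Gen 16 (rule 193): 00100101111100
Gen 17 (rule 110): 01101111000100
Gen 18 (rule 225): 00110111010001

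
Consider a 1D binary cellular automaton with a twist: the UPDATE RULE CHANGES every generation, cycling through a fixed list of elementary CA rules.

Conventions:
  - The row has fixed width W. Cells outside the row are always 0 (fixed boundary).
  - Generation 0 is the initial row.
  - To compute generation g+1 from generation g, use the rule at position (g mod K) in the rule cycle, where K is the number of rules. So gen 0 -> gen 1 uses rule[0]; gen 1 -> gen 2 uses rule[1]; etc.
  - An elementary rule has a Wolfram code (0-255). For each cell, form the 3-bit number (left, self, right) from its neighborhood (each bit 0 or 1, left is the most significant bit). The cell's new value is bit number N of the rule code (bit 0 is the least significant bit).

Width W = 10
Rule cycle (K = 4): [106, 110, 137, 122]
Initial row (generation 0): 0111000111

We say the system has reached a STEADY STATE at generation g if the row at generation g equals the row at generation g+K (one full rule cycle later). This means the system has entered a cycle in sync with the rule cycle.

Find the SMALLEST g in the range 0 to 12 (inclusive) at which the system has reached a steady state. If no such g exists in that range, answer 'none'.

Answer: none

Derivation:
Gen 0: 0111000111
Gen 1 (rule 106): 1101001101
Gen 2 (rule 110): 1111011111
Gen 3 (rule 137): 1110011110
Gen 4 (rule 122): 1011110011
Gen 5 (rule 106): 0110010111
Gen 6 (rule 110): 1110111101
Gen 7 (rule 137): 1100111000
Gen 8 (rule 122): 1111101100
Gen 9 (rule 106): 1000111100
Gen 10 (rule 110): 1001100100
Gen 11 (rule 137): 0001000001
Gen 12 (rule 122): 0010100010
Gen 13 (rule 106): 0101000100
Gen 14 (rule 110): 1111001100
Gen 15 (rule 137): 1110001001
Gen 16 (rule 122): 1011010110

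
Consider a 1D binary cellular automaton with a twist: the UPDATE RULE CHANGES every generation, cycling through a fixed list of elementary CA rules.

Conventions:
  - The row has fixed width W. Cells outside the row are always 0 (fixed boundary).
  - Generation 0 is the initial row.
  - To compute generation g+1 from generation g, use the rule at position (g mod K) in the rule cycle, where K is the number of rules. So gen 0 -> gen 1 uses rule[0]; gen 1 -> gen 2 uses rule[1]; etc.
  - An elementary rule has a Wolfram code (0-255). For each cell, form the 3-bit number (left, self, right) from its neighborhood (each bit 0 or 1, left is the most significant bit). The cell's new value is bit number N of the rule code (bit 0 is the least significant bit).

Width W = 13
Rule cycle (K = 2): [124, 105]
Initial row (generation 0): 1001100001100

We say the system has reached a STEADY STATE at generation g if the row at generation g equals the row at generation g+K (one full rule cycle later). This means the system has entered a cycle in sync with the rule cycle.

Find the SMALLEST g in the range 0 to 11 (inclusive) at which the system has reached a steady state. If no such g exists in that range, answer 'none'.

Answer: none

Derivation:
Gen 0: 1001100001100
Gen 1 (rule 124): 1101110001110
Gen 2 (rule 105): 1111010101010
Gen 3 (rule 124): 1001111111111
Gen 4 (rule 105): 0001000000001
Gen 5 (rule 124): 0001100000001
Gen 6 (rule 105): 1101101111100
Gen 7 (rule 124): 1111111000110
Gen 8 (rule 105): 1000001010110
Gen 9 (rule 124): 1100001111111
Gen 10 (rule 105): 1101101000001
Gen 11 (rule 124): 1111111100001
Gen 12 (rule 105): 1000000101100
Gen 13 (rule 124): 1100000111110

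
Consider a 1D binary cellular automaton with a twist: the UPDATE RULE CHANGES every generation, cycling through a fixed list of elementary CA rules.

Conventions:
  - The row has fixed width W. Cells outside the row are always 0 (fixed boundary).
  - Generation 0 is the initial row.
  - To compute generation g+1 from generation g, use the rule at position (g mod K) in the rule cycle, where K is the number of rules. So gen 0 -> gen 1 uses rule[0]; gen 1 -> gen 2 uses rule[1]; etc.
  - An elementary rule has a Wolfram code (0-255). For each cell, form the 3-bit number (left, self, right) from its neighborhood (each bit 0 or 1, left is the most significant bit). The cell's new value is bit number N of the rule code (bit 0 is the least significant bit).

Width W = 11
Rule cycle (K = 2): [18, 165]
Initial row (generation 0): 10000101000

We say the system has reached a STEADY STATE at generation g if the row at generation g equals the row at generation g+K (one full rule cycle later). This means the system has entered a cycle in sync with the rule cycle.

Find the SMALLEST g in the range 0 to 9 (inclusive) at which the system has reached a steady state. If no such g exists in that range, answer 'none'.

Answer: 7

Derivation:
Gen 0: 10000101000
Gen 1 (rule 18): 01001000100
Gen 2 (rule 165): 01001010101
Gen 3 (rule 18): 10110000000
Gen 4 (rule 165): 11000111111
Gen 5 (rule 18): 00101000000
Gen 6 (rule 165): 10111011111
Gen 7 (rule 18): 00000000000
Gen 8 (rule 165): 11111111111
Gen 9 (rule 18): 00000000000
Gen 10 (rule 165): 11111111111
Gen 11 (rule 18): 00000000000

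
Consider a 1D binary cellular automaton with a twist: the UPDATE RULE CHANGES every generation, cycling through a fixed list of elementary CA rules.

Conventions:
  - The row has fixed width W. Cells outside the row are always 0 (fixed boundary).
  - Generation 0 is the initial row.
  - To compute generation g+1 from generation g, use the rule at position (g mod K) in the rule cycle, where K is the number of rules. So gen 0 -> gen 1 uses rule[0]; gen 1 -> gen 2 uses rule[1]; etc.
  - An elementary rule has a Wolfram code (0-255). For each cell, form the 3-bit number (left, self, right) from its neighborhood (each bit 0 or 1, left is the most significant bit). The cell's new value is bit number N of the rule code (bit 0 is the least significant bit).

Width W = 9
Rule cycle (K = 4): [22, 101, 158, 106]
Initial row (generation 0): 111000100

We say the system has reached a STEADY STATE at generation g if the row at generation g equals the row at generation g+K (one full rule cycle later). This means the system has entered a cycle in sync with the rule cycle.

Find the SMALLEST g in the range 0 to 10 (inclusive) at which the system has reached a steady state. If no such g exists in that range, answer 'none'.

Gen 0: 111000100
Gen 1 (rule 22): 000101110
Gen 2 (rule 101): 110110010
Gen 3 (rule 158): 100101111
Gen 4 (rule 106): 001011001
Gen 5 (rule 22): 011000111
Gen 6 (rule 101): 001010001
Gen 7 (rule 158): 011011011
Gen 8 (rule 106): 111111111
Gen 9 (rule 22): 000000000
Gen 10 (rule 101): 111111111
Gen 11 (rule 158): 111111110
Gen 12 (rule 106): 100000010
Gen 13 (rule 22): 110000111
Gen 14 (rule 101): 010110001

Answer: none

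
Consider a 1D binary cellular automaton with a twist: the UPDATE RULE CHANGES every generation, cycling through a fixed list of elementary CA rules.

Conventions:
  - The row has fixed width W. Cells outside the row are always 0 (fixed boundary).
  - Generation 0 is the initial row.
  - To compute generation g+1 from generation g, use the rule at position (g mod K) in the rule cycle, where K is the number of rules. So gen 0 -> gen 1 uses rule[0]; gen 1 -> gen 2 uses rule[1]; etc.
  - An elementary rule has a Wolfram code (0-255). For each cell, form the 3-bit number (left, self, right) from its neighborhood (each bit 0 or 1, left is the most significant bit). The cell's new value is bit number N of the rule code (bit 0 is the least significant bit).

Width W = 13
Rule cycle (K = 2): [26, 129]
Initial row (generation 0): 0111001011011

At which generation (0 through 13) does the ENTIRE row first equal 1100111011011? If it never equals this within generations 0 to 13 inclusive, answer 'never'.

Answer: never

Derivation:
Gen 0: 0111001011011
Gen 1 (rule 26): 1100110010010
Gen 2 (rule 129): 0000000000000
Gen 3 (rule 26): 0000000000000
Gen 4 (rule 129): 1111111111111
Gen 5 (rule 26): 1000000000000
Gen 6 (rule 129): 0011111111111
Gen 7 (rule 26): 0110000000000
Gen 8 (rule 129): 0000111111111
Gen 9 (rule 26): 0001100000000
Gen 10 (rule 129): 1100001111111
Gen 11 (rule 26): 1010011000000
Gen 12 (rule 129): 0000000011111
Gen 13 (rule 26): 0000000110000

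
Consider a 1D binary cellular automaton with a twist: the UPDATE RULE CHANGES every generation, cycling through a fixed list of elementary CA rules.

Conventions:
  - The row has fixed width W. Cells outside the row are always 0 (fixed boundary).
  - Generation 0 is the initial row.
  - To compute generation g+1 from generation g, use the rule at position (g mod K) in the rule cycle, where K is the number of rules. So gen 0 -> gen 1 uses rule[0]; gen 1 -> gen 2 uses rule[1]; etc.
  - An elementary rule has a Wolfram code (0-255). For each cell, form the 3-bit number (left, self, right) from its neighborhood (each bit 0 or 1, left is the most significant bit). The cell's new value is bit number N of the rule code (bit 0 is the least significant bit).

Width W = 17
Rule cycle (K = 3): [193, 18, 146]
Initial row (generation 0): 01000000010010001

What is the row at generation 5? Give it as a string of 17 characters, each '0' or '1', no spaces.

Gen 0: 01000000010010001
Gen 1 (rule 193): 00011111000000100
Gen 2 (rule 18): 00100000100001010
Gen 3 (rule 146): 01010001010010001
Gen 4 (rule 193): 00000100000000100
Gen 5 (rule 18): 00001010000001010

Answer: 00001010000001010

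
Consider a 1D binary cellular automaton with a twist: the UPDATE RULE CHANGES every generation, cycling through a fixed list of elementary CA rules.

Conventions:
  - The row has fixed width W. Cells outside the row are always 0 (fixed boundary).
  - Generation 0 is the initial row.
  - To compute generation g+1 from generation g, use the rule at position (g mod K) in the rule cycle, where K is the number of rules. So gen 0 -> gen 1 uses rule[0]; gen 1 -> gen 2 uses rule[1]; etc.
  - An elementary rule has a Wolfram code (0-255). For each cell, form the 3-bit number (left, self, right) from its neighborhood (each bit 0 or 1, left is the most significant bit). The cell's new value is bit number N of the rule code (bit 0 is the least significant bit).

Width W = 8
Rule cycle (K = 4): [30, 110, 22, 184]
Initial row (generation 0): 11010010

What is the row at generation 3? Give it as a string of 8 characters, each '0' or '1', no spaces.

Gen 0: 11010010
Gen 1 (rule 30): 10011111
Gen 2 (rule 110): 10110001
Gen 3 (rule 22): 10001011

Answer: 10001011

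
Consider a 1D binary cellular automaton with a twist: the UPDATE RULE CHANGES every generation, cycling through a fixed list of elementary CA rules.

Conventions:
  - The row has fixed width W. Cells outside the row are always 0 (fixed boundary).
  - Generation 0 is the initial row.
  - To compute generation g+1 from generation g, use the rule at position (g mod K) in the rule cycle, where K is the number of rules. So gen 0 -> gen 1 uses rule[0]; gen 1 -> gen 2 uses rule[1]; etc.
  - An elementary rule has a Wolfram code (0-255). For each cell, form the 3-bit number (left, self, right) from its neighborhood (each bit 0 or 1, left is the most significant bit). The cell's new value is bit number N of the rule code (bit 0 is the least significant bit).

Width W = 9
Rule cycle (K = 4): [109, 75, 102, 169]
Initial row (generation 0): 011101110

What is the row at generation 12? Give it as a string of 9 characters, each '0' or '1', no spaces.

Answer: 001111110

Derivation:
Gen 0: 011101110
Gen 1 (rule 109): 010111010
Gen 2 (rule 75): 100101000
Gen 3 (rule 102): 101111000
Gen 4 (rule 169): 011110011
Gen 5 (rule 109): 010010011
Gen 6 (rule 75): 100100111
Gen 7 (rule 102): 101101001
Gen 8 (rule 169): 011010000
Gen 9 (rule 109): 011110111
Gen 10 (rule 75): 110010101
Gen 11 (rule 102): 010111111
Gen 12 (rule 169): 001111110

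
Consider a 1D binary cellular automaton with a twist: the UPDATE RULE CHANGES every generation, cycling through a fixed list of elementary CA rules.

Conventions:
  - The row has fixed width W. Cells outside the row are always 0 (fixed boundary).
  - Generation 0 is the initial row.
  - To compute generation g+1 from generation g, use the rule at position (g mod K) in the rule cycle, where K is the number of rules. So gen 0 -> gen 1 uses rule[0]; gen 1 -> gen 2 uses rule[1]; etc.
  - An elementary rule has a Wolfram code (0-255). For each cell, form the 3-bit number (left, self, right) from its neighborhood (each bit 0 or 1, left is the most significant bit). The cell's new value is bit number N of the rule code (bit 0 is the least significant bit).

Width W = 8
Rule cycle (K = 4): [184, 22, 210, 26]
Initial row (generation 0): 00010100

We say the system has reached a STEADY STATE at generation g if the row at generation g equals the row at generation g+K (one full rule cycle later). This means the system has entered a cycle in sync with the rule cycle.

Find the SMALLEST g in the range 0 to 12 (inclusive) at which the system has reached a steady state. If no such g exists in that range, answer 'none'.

Gen 0: 00010100
Gen 1 (rule 184): 00001010
Gen 2 (rule 22): 00011011
Gen 3 (rule 210): 00101001
Gen 4 (rule 26): 01000110
Gen 5 (rule 184): 00100101
Gen 6 (rule 22): 01111101
Gen 7 (rule 210): 10111100
Gen 8 (rule 26): 00100010
Gen 9 (rule 184): 00010001
Gen 10 (rule 22): 00111011
Gen 11 (rule 210): 01011001
Gen 12 (rule 26): 10010110
Gen 13 (rule 184): 01001101
Gen 14 (rule 22): 11110001
Gen 15 (rule 210): 01111010
Gen 16 (rule 26): 11000001

Answer: none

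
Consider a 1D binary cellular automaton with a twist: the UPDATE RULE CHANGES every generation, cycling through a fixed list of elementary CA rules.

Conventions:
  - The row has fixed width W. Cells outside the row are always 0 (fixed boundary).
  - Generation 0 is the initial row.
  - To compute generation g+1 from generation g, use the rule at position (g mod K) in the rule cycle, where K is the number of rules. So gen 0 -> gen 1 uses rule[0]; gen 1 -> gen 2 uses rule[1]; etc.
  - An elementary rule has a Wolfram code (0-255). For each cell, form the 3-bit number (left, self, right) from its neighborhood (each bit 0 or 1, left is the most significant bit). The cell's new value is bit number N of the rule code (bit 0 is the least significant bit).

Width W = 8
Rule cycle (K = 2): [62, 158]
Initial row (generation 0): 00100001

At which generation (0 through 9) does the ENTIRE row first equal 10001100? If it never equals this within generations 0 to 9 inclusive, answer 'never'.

Answer: 5

Derivation:
Gen 0: 00100001
Gen 1 (rule 62): 01110011
Gen 2 (rule 158): 11101110
Gen 3 (rule 62): 10011001
Gen 4 (rule 158): 11110111
Gen 5 (rule 62): 10001100
Gen 6 (rule 158): 11011010
Gen 7 (rule 62): 10110111
Gen 8 (rule 158): 10100110
Gen 9 (rule 62): 11111101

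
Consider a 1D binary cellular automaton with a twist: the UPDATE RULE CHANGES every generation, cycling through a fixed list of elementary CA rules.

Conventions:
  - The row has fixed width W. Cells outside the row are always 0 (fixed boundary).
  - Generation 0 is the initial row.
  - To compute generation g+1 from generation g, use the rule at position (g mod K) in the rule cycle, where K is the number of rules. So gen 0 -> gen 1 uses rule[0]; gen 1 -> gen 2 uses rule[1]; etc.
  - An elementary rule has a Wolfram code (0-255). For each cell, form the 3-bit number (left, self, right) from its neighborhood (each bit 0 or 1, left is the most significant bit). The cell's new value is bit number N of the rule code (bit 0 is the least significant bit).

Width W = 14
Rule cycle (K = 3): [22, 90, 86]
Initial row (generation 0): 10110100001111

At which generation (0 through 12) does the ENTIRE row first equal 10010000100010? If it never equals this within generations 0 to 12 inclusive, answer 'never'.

Gen 0: 10110100001111
Gen 1 (rule 22): 10000110010000
Gen 2 (rule 90): 01001111101000
Gen 3 (rule 86): 11110000101100
Gen 4 (rule 22): 00001001100010
Gen 5 (rule 90): 00010111110101
Gen 6 (rule 86): 00110000010101
Gen 7 (rule 22): 01001000110101
Gen 8 (rule 90): 10110101110000
Gen 9 (rule 86): 10010100011000
Gen 10 (rule 22): 11110110100100
Gen 11 (rule 90): 10010110011010
Gen 12 (rule 86): 11110011101011

Answer: never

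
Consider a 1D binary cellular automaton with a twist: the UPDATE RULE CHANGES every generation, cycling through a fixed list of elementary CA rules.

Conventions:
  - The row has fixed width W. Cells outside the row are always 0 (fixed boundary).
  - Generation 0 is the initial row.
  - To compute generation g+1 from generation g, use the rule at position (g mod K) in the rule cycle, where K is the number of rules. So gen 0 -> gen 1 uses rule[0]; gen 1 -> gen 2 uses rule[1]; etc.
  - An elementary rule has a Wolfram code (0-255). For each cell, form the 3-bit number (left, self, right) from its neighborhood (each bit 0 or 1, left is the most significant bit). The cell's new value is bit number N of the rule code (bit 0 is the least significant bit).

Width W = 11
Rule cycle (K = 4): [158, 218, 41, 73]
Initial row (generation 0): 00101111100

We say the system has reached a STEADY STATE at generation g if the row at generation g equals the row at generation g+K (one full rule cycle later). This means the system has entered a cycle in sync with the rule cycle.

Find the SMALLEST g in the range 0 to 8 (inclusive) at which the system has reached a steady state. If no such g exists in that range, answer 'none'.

Gen 0: 00101111100
Gen 1 (rule 158): 01101111010
Gen 2 (rule 218): 11101111001
Gen 3 (rule 41): 10011000000
Gen 4 (rule 73): 00011011111
Gen 5 (rule 158): 00110011110
Gen 6 (rule 218): 01111111111
Gen 7 (rule 41): 01000000000
Gen 8 (rule 73): 00011111111
Gen 9 (rule 158): 00111111110
Gen 10 (rule 218): 01111111111
Gen 11 (rule 41): 01000000000
Gen 12 (rule 73): 00011111111

Answer: 6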